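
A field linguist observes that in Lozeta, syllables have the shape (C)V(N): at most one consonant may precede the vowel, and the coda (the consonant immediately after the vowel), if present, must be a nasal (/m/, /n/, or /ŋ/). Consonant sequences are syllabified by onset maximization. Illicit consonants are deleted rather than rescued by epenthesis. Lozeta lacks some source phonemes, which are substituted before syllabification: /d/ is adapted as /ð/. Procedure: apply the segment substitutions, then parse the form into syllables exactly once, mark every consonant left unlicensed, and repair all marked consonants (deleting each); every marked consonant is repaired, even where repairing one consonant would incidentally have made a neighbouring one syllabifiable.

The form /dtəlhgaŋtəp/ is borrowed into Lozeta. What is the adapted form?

Substitution: /d/ → /ð/, giving /ðtəlhgaŋtəp/.
Under (C)V(N), the unsyllabifiable consonants are /ð/, /l/, /h/, /p/ (only a nasal (/m/, /n/, or /ŋ/) is licensed in coda position; onsets are limited to one consonant).
Each unlicensed consonant is deleted: /ð/, /l/, /h/, /p/.

təgaŋtə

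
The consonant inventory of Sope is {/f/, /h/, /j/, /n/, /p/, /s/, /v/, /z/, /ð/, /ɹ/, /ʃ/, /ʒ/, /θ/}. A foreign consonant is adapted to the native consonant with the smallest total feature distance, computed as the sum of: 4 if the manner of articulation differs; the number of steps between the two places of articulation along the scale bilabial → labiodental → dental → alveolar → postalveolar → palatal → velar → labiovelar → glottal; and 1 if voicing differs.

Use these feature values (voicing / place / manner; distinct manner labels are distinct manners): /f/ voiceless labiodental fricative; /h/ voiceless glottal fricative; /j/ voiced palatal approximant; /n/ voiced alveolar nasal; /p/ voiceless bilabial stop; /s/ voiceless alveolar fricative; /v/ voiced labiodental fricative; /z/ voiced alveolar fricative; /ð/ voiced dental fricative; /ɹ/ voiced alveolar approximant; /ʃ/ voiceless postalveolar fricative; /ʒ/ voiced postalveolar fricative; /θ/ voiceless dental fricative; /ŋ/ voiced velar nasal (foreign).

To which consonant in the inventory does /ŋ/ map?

/n/ is closest: same manner (nasal), place distance 3 (velar→alveolar), same voicing; total 3. Next closest is /j/ at distance 5.

n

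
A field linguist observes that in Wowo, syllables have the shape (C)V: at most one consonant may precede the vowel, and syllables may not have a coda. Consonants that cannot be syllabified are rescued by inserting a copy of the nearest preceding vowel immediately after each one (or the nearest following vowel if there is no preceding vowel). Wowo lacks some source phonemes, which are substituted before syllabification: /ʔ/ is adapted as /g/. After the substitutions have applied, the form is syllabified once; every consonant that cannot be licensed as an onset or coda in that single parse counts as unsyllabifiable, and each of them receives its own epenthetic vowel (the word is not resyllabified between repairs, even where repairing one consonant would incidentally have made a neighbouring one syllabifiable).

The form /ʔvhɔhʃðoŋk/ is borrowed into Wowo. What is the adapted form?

Substitution: /ʔ/ → /g/, giving /gvhɔhʃðoŋk/.
The consonants /g/, /v/, /h/, /ʃ/, /ŋ/, /k/ cannot be parsed into a legal (C)V syllable (no codas are permitted; onsets are limited to one consonant).
Inserting the epenthetic vowel yields /g/ → /gɔ/, /v/ → /vɔ/, /h/ → /hɔ/, /ʃ/ → /ʃɔ/, /ŋ/ → /ŋo/, /k/ → /ko/.

gɔvɔhɔhɔʃɔðoŋoko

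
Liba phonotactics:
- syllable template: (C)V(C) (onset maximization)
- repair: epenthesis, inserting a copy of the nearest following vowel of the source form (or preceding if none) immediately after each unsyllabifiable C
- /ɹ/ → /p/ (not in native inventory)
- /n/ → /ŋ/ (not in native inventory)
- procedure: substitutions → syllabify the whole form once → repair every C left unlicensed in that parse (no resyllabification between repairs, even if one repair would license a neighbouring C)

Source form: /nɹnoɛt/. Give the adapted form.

Substitution: /n/ → /ŋ/, /ɹ/ → /p/, giving /ŋpŋoɛt/.
Syllabifying with onset maximization leaves /ŋ/, /p/ stranded (at most one coda consonant is licensed; onsets are limited to one consonant).
Each unlicensed consonant becomes the onset of a new syllable: /ŋ/ → /ŋo/, /p/ → /po/.

ŋopoŋoɛt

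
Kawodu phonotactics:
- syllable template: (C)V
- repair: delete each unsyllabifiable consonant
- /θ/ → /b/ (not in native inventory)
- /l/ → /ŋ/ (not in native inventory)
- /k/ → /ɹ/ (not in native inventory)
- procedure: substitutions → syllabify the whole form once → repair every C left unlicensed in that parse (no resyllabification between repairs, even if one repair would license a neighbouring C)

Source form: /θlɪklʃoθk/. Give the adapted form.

ŋɪʃo

Substitution: /θ/ → /b/, /l/ → /ŋ/, /k/ → /ɹ/, giving /bŋɪɹŋʃobɹ/.
Under (C)V, the unsyllabifiable consonants are /b/, /ɹ/, /ŋ/, /b/, /ɹ/ (no codas are permitted; onsets are limited to one consonant).
Deleting the stranded consonants removes /b/, /ɹ/, /ŋ/, /b/, /ɹ/.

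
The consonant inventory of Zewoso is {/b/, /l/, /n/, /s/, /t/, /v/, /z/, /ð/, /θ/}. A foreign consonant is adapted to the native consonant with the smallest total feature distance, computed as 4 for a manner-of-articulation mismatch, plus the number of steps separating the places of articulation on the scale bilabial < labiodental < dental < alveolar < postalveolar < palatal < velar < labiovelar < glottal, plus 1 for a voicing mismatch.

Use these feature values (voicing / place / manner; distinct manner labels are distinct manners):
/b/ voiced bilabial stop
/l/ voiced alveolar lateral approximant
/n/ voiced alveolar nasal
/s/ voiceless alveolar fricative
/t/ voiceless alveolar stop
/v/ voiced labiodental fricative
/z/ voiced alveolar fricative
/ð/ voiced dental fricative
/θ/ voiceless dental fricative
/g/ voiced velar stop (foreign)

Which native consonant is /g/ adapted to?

/t/ is closest: same manner (stop), place distance 3 (velar→alveolar), voicing differs (+1); total 4. Next closest is /b/ at distance 6.

t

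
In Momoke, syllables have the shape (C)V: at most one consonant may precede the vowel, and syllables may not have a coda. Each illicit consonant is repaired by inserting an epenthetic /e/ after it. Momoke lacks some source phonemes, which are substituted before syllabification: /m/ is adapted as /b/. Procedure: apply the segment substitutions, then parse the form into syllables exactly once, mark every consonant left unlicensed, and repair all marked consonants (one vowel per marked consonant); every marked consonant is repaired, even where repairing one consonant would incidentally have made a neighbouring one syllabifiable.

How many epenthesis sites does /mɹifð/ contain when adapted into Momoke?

After substitution the input is /bɹifð/.
The unsyllabifiable consonants are /b/, /f/, /ð/; each receives one epenthetic vowel.

3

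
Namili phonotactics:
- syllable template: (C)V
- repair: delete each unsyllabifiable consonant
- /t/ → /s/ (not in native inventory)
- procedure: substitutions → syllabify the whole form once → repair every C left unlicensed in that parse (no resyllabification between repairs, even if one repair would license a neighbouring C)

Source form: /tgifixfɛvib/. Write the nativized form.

Substitution: /t/ → /s/, giving /sgifixfɛvib/.
Under (C)V, the unsyllabifiable consonants are /s/, /x/, /b/ (no codas are permitted; onsets are limited to one consonant).
Each unlicensed consonant is deleted: /s/, /x/, /b/.

gififɛvi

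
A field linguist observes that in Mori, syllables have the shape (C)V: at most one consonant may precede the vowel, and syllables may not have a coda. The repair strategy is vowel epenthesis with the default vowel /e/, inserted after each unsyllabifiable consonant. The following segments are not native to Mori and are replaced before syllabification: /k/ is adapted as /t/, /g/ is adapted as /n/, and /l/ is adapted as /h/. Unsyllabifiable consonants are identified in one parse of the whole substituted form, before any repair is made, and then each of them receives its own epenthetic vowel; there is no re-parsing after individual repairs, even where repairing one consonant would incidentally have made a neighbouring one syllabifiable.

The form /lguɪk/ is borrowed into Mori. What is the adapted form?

Substitution: /l/ → /h/, /g/ → /n/, /k/ → /t/, giving /hnuɪt/.
Under (C)V, the unsyllabifiable consonants are /h/, /t/ (no codas are permitted; onsets are limited to one consonant).
Epenthesis after each stranded consonant: /h/ → /he/, /t/ → /te/.

henuɪte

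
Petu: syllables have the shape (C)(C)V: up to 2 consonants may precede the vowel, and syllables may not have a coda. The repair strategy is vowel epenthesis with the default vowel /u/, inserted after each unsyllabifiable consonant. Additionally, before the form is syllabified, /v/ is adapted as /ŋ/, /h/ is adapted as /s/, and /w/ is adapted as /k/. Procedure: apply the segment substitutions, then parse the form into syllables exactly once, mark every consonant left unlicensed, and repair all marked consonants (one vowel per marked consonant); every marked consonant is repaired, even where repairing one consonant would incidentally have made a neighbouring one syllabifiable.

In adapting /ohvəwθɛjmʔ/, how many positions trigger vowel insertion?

3

After substitution the input is /osŋəkθɛjmʔ/.
The unsyllabifiable consonants are /j/, /m/, /ʔ/; each receives one epenthetic vowel.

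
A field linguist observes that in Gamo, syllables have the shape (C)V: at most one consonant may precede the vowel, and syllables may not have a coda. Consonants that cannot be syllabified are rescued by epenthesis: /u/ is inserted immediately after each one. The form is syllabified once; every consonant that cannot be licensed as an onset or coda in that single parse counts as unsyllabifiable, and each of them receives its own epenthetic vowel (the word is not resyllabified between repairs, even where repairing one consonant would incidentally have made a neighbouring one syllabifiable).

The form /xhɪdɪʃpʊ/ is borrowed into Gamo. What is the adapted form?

Under (C)V, the unsyllabifiable consonants are /x/, /ʃ/ (no codas are permitted; onsets are limited to one consonant).
Epenthesis after each stranded consonant: /x/ → /xu/, /ʃ/ → /ʃu/.

xuhɪdɪʃupʊ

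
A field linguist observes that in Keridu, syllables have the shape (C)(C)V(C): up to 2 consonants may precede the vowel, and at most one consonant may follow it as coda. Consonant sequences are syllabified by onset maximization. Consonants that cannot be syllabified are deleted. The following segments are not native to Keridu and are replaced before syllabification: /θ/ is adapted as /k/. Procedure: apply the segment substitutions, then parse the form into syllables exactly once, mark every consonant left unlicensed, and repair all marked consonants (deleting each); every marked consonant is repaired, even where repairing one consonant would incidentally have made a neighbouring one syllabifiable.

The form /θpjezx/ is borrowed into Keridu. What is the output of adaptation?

pjez

Substitution: /θ/ → /k/, giving /kpjezx/.
The consonants /k/, /x/ cannot be parsed into a legal (C)(C)V(C) syllable (at most one coda consonant is licensed; onsets may contain at most 2 consonants).
Each unlicensed consonant is deleted: /k/, /x/.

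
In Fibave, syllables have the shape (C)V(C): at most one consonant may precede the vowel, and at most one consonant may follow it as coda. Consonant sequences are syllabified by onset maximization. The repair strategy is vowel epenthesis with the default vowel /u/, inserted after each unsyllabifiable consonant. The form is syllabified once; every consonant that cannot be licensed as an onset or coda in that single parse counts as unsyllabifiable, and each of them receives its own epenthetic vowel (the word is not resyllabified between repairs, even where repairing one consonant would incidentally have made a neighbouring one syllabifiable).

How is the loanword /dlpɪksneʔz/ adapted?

dulupɪksuneʔzu

Under (C)V(C), the unsyllabifiable consonants are /d/, /l/, /s/, /z/ (at most one coda consonant is licensed; onsets are limited to one consonant).
Inserting the epenthetic vowel yields /d/ → /du/, /l/ → /lu/, /s/ → /su/, /z/ → /zu/.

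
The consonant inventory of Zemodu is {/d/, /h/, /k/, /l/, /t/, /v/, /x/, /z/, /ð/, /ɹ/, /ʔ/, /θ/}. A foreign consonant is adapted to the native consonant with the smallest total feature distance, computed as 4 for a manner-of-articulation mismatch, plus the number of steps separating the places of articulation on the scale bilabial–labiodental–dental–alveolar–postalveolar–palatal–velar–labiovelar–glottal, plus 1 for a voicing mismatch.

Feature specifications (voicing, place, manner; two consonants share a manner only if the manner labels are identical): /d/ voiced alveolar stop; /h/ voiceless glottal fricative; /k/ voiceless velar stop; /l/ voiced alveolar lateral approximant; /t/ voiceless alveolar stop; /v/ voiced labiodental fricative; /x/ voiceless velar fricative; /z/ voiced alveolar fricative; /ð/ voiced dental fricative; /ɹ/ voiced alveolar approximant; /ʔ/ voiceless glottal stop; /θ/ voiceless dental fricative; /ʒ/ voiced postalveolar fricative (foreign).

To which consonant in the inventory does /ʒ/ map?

/z/ is closest: same manner (fricative), place distance 1 (postalveolar→alveolar), same voicing; total 1. Next closest is /ð/ at distance 2.

z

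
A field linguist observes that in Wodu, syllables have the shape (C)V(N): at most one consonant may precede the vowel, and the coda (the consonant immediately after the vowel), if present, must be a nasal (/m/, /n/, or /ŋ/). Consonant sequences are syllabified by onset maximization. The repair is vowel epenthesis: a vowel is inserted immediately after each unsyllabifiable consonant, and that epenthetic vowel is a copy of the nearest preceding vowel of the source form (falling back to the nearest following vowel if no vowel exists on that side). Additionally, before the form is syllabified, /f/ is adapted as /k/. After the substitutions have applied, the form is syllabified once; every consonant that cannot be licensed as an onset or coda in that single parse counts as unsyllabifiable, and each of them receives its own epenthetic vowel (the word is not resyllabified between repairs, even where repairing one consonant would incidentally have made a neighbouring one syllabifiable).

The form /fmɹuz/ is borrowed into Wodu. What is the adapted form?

kumuɹuzu

Substitution: /f/ → /k/, giving /kmɹuz/.
Syllabifying with onset maximization leaves /k/, /m/, /z/ stranded (only a nasal (/m/, /n/, or /ŋ/) is licensed in coda position; onsets are limited to one consonant).
Each unlicensed consonant becomes the onset of a new syllable: /k/ → /ku/, /m/ → /mu/, /z/ → /zu/.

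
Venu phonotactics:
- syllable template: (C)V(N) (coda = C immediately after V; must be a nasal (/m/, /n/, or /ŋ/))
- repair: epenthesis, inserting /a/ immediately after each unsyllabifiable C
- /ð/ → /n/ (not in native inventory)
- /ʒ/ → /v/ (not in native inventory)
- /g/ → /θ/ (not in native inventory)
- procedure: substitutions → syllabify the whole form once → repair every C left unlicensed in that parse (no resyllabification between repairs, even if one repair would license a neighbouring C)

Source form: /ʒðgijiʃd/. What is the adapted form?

Substitution: /ʒ/ → /v/, /ð/ → /n/, /g/ → /θ/, giving /vnθijiʃd/.
Under (C)V(N), the unsyllabifiable consonants are /v/, /n/, /ʃ/, /d/ (only a nasal (/m/, /n/, or /ŋ/) is licensed in coda position; onsets are limited to one consonant).
Epenthesis after each stranded consonant: /v/ → /va/, /n/ → /na/, /ʃ/ → /ʃa/, /d/ → /da/.

vanaθijiʃada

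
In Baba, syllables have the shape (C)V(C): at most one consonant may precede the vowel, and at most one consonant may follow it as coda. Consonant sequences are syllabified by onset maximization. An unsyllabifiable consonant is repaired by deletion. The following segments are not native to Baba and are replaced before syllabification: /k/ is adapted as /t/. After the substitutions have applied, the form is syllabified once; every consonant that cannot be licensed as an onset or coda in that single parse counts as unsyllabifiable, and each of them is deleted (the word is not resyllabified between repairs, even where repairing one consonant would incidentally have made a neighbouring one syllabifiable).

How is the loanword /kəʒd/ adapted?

Substitution: /k/ → /t/, giving /təʒd/.
Under (C)V(C), the unsyllabifiable consonants are /d/ (at most one coda consonant is licensed; onsets are limited to one consonant).
Each unlicensed consonant is deleted: /d/.

təʒ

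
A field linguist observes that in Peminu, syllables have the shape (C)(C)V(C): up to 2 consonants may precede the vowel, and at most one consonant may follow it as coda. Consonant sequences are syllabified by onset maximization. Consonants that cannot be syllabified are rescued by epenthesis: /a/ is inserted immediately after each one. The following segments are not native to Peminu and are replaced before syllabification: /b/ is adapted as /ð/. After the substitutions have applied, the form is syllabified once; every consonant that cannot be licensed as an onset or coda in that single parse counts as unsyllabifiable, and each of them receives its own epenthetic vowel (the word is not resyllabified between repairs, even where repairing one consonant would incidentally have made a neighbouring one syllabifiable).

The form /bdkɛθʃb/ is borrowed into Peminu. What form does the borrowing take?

ðadkɛθʃaða

Substitution: /b/ → /ð/, giving /ðdkɛθʃð/.
Under (C)(C)V(C), the unsyllabifiable consonants are /ð/, /ʃ/, /ð/ (at most one coda consonant is licensed; onsets may contain at most 2 consonants).
Each unlicensed consonant becomes the onset of a new syllable: /ð/ → /ða/, /ʃ/ → /ʃa/, /ð/ → /ða/.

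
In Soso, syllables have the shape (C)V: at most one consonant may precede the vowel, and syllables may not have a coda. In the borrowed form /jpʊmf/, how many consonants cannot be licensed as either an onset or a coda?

The consonants /j/, /m/, /f/ cannot be parsed into a legal (C)V syllable (no codas are permitted; onsets are limited to one consonant).

3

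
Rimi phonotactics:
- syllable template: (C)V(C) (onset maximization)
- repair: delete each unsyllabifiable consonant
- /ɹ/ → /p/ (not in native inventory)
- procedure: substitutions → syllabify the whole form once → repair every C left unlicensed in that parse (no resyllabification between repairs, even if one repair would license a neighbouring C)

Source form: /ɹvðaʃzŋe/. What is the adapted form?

Substitution: /ɹ/ → /p/, giving /pvðaʃzŋe/.
The consonants /p/, /v/, /z/ cannot be parsed into a legal (C)V(C) syllable (at most one coda consonant is licensed; onsets are limited to one consonant).
Deleting the stranded consonants removes /p/, /v/, /z/.

ðaʃŋe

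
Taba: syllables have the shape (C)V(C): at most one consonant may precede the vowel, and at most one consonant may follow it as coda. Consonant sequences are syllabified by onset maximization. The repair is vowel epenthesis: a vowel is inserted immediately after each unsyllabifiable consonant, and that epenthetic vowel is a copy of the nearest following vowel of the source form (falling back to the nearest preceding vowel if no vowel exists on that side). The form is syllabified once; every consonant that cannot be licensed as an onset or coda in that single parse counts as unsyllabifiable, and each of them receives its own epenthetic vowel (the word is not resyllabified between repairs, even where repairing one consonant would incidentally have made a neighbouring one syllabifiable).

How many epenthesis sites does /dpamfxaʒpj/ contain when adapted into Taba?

4

The unsyllabifiable consonants are /d/, /f/, /p/, /j/; each receives one epenthetic vowel.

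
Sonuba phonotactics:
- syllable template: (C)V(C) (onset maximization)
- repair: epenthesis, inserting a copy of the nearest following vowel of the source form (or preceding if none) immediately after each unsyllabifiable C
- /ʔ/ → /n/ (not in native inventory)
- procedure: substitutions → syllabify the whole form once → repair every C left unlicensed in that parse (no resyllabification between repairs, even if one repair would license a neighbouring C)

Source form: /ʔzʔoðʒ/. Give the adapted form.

Substitution: /ʔ/ → /n/, giving /nznoðʒ/.
The consonants /n/, /z/, /ʒ/ cannot be parsed into a legal (C)V(C) syllable (at most one coda consonant is licensed; onsets are limited to one consonant).
Each unlicensed consonant becomes the onset of a new syllable: /n/ → /no/, /z/ → /zo/, /ʒ/ → /ʒo/.

nozonoðʒo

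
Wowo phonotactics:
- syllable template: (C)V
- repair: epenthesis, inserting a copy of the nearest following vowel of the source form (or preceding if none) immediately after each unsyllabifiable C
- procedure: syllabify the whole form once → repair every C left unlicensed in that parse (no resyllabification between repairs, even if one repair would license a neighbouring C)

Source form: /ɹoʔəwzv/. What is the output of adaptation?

ɹoʔəwəzəvə

The consonants /w/, /z/, /v/ cannot be parsed into a legal (C)V syllable (no codas are permitted; onsets are limited to one consonant).
Inserting the epenthetic vowel yields /w/ → /wə/, /z/ → /zə/, /v/ → /və/.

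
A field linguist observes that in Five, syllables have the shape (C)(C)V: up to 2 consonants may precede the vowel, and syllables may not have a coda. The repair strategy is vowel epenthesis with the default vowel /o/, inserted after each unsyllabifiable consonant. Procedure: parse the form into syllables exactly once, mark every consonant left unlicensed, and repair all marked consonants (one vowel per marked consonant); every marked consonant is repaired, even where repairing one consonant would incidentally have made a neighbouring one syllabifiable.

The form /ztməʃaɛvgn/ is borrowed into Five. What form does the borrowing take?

zotməʃaɛvogono

The consonants /z/, /v/, /g/, /n/ cannot be parsed into a legal (C)(C)V syllable (no codas are permitted; onsets may contain at most 2 consonants).
Inserting the epenthetic vowel yields /z/ → /zo/, /v/ → /vo/, /g/ → /go/, /n/ → /no/.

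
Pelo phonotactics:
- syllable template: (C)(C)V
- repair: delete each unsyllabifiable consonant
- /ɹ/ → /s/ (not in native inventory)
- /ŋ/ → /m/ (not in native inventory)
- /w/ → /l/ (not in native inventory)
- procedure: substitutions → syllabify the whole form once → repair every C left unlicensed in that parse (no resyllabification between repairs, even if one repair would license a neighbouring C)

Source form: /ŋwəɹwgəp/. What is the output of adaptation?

Substitution: /ŋ/ → /m/, /w/ → /l/, /ɹ/ → /s/, giving /mləslgəp/.
The consonants /s/, /p/ cannot be parsed into a legal (C)(C)V syllable (no codas are permitted; onsets may contain at most 2 consonants).
Deleting the stranded consonants removes /s/, /p/.

mləlgə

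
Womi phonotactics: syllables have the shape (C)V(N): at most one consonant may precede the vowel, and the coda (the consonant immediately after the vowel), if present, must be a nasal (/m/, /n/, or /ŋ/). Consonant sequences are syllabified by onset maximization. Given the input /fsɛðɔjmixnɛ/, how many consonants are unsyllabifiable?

Under (C)V(N), the unsyllabifiable consonants are /f/, /j/, /x/ (only a nasal (/m/, /n/, or /ŋ/) is licensed in coda position; onsets are limited to one consonant).

3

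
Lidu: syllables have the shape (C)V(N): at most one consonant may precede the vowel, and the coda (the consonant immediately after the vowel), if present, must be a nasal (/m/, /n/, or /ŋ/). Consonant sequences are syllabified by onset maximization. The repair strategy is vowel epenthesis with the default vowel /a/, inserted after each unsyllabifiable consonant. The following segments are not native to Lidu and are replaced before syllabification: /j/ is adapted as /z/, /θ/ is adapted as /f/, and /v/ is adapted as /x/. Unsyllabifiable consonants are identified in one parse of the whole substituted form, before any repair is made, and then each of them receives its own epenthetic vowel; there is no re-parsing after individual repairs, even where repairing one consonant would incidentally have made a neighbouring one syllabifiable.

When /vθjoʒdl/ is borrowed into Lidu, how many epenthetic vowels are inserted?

5

After substitution the input is /xfzoʒdl/.
The unsyllabifiable consonants are /x/, /f/, /ʒ/, /d/, /l/; each receives one epenthetic vowel.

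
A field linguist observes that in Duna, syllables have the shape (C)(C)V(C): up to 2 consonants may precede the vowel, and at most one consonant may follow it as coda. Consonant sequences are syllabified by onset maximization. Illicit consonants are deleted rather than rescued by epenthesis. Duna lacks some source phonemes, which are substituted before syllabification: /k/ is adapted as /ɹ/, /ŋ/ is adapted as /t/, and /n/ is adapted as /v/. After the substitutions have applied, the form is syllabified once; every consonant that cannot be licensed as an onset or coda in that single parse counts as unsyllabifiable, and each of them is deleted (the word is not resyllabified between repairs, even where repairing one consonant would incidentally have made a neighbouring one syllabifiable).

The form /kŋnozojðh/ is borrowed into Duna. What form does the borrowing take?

tvozoj

Substitution: /k/ → /ɹ/, /ŋ/ → /t/, /n/ → /v/, giving /ɹtvozojðh/.
Under (C)(C)V(C), the unsyllabifiable consonants are /ɹ/, /ð/, /h/ (at most one coda consonant is licensed; onsets may contain at most 2 consonants).
Each unlicensed consonant is deleted: /ɹ/, /ð/, /h/.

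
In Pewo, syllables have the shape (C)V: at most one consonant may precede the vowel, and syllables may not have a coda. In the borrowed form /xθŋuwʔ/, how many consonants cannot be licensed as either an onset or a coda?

The consonants /x/, /θ/, /w/, /ʔ/ cannot be parsed into a legal (C)V syllable (no codas are permitted; onsets are limited to one consonant).

4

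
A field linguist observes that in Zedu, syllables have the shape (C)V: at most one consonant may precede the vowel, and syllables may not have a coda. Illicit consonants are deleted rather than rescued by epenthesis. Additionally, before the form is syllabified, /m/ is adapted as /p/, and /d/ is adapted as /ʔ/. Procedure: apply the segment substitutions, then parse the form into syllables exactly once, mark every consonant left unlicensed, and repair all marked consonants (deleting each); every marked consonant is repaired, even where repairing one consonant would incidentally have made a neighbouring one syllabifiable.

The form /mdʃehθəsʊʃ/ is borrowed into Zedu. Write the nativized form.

Substitution: /m/ → /p/, /d/ → /ʔ/, giving /pʔʃehθəsʊʃ/.
Under (C)V, the unsyllabifiable consonants are /p/, /ʔ/, /h/, /ʃ/ (no codas are permitted; onsets are limited to one consonant).
Each unlicensed consonant is deleted: /p/, /ʔ/, /h/, /ʃ/.

ʃeθəsʊ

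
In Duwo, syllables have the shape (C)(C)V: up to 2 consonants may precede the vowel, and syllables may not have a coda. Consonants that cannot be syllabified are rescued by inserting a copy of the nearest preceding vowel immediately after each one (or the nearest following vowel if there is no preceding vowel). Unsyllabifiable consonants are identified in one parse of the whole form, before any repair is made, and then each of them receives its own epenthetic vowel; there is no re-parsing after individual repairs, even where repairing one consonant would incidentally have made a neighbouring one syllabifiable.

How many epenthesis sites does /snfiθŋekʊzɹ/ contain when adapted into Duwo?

The unsyllabifiable consonants are /s/, /z/, /ɹ/; each receives one epenthetic vowel.

3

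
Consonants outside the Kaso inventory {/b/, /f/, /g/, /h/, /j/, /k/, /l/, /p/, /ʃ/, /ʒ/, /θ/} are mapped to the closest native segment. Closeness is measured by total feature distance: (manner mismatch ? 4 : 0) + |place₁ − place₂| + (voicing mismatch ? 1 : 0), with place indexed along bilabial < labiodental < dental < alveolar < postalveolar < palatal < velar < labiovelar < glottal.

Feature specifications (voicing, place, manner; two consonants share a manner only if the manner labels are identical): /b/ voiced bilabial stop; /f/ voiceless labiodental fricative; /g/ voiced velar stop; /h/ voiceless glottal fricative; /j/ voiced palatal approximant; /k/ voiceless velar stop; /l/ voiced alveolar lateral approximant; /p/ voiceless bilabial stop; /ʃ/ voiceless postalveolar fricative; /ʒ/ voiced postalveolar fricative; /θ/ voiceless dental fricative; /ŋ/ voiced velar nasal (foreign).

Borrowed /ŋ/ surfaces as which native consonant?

g

/g/ is closest: manner differs (nasal→stop, +4), place distance 0 (velar→velar), same voicing; total 4. Next closest is /j/ at distance 5.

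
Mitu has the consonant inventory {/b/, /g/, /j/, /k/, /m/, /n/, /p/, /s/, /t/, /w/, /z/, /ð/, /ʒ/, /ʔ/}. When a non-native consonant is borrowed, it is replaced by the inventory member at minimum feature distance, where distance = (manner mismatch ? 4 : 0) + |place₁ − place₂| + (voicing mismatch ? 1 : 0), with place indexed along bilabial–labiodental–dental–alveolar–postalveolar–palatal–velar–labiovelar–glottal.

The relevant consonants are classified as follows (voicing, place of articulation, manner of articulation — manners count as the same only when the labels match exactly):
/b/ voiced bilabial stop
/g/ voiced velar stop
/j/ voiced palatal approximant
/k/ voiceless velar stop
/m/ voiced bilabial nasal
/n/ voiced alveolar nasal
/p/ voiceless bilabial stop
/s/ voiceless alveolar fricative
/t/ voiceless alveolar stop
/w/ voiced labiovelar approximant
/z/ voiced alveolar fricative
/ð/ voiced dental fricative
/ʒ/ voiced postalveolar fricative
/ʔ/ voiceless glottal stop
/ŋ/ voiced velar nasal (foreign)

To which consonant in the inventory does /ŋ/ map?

n

/n/ is closest: same manner (nasal), place distance 3 (velar→alveolar), same voicing; total 3. Next closest is /g/ at distance 4.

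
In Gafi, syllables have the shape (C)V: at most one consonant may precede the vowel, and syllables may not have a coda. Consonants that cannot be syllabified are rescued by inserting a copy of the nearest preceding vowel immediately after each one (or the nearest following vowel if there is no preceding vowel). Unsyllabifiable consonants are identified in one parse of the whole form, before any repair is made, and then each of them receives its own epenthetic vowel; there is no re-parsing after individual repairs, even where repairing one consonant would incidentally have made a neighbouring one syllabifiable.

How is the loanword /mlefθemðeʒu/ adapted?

melefeθemeðeʒu

The consonants /m/, /f/, /m/ cannot be parsed into a legal (C)V syllable (no codas are permitted; onsets are limited to one consonant).
Each unlicensed consonant becomes the onset of a new syllable: /m/ → /me/, /f/ → /fe/, /m/ → /me/.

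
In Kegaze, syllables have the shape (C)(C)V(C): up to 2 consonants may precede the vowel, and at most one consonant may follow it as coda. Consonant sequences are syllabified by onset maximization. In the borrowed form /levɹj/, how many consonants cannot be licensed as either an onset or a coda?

Under (C)(C)V(C), the unsyllabifiable consonants are /ɹ/, /j/ (at most one coda consonant is licensed; onsets may contain at most 2 consonants).

2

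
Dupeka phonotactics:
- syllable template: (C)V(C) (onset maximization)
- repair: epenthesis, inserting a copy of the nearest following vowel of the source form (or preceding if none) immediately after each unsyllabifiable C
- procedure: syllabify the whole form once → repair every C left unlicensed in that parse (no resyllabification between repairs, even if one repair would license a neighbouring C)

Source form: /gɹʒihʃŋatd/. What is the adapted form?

giɹiʒihʃaŋatda

Syllabifying with onset maximization leaves /g/, /ɹ/, /ʃ/, /d/ stranded (at most one coda consonant is licensed; onsets are limited to one consonant).
Epenthesis after each stranded consonant: /g/ → /gi/, /ɹ/ → /ɹi/, /ʃ/ → /ʃa/, /d/ → /da/.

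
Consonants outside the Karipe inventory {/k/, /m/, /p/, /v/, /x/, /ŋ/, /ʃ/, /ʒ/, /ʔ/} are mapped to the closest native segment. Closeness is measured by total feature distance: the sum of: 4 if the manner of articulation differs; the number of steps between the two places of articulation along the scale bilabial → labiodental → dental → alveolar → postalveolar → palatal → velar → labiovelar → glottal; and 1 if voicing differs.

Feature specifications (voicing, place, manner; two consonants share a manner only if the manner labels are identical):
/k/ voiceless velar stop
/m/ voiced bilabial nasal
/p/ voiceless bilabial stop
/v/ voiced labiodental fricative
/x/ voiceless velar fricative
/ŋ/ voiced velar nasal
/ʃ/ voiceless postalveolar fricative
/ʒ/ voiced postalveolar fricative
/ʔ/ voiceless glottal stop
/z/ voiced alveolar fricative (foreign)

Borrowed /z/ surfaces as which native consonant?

/ʒ/ is closest: same manner (fricative), place distance 1 (alveolar→postalveolar), same voicing; total 1. Next closest is /v/ at distance 2.

ʒ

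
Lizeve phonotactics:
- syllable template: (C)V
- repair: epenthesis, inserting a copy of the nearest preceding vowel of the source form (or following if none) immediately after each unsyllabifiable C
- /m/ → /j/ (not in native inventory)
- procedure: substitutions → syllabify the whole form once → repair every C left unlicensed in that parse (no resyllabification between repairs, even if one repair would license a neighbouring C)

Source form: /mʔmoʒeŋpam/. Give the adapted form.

joʔojoʒeŋepaja

Substitution: /m/ → /j/, giving /jʔjoʒeŋpaj/.
Syllabifying with onset maximization leaves /j/, /ʔ/, /ŋ/, /j/ stranded (no codas are permitted; onsets are limited to one consonant).
Each unlicensed consonant becomes the onset of a new syllable: /j/ → /jo/, /ʔ/ → /ʔo/, /ŋ/ → /ŋe/, /j/ → /ja/.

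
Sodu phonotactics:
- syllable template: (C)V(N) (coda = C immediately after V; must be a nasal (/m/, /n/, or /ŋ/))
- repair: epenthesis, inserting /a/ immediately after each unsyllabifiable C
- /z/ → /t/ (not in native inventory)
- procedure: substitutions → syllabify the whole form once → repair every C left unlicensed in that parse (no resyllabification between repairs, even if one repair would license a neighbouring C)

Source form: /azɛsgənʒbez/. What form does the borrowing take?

Substitution: /z/ → /t/, giving /atɛsgənʒbet/.
Under (C)V(N), the unsyllabifiable consonants are /s/, /ʒ/, /t/ (only a nasal (/m/, /n/, or /ŋ/) is licensed in coda position; onsets are limited to one consonant).
Each unlicensed consonant becomes the onset of a new syllable: /s/ → /sa/, /ʒ/ → /ʒa/, /t/ → /ta/.

atɛsagənʒabeta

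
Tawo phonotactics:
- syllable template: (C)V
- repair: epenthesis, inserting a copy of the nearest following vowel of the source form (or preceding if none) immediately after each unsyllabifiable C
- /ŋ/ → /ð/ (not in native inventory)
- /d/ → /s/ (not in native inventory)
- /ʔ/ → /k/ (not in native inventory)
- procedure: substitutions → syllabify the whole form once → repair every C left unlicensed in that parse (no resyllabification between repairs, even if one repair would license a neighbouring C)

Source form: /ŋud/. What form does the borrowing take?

Substitution: /ŋ/ → /ð/, /d/ → /s/, giving /ðus/.
The consonants /s/ cannot be parsed into a legal (C)V syllable (no codas are permitted; onsets are limited to one consonant).
Epenthesis after each stranded consonant: /s/ → /su/.

ðusu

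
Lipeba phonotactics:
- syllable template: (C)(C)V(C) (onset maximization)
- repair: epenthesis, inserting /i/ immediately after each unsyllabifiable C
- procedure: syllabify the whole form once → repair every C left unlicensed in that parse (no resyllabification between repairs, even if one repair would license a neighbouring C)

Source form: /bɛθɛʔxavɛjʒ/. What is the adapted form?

Under (C)(C)V(C), the unsyllabifiable consonants are /ʒ/ (at most one coda consonant is licensed; onsets may contain at most 2 consonants).
Each unlicensed consonant becomes the onset of a new syllable: /ʒ/ → /ʒi/.

bɛθɛʔxavɛjʒi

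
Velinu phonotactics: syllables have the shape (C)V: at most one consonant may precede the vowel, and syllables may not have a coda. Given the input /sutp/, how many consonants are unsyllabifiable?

2

Syllabifying with onset maximization leaves /t/, /p/ stranded (no codas are permitted; onsets are limited to one consonant).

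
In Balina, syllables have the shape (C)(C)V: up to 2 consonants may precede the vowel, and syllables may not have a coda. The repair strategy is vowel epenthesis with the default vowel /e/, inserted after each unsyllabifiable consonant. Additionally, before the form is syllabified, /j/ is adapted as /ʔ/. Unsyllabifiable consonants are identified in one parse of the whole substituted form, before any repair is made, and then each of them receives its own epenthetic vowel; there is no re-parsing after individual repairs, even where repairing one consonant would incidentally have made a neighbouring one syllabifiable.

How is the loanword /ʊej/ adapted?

Substitution: /j/ → /ʔ/, giving /ʊeʔ/.
Syllabifying with onset maximization leaves /ʔ/ stranded (no codas are permitted; onsets may contain at most 2 consonants).
Each unlicensed consonant becomes the onset of a new syllable: /ʔ/ → /ʔe/.

ʊeʔe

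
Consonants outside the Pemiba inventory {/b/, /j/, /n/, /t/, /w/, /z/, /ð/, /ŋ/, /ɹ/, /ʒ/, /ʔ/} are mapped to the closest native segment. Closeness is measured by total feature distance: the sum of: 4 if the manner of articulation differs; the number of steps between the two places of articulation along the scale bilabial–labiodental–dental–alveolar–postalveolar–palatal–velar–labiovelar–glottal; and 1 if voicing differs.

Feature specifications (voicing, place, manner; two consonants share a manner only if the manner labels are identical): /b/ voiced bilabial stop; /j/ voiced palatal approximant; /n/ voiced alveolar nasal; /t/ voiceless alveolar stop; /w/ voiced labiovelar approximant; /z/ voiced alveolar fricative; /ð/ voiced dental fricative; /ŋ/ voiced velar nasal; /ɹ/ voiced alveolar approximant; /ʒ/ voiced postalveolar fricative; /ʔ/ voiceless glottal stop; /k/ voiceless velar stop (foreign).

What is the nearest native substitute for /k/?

ʔ

/ʔ/ is closest: same manner (stop), place distance 2 (velar→glottal), same voicing; total 2. Next closest is /t/ at distance 3.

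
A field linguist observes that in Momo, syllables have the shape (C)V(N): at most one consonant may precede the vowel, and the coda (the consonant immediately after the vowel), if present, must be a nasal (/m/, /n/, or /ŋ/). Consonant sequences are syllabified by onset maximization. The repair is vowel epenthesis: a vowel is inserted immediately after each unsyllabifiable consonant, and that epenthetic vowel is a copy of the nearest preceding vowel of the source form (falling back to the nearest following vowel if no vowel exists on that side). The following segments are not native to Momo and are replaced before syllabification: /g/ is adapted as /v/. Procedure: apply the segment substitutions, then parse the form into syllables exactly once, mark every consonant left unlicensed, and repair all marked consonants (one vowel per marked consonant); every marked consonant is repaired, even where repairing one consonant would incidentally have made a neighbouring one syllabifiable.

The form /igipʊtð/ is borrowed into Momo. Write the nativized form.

Substitution: /g/ → /v/, giving /ivipʊtð/.
The consonants /t/, /ð/ cannot be parsed into a legal (C)V(N) syllable (only a nasal (/m/, /n/, or /ŋ/) is licensed in coda position; onsets are limited to one consonant).
Epenthesis after each stranded consonant: /t/ → /tʊ/, /ð/ → /ðʊ/.

ivipʊtʊðʊ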